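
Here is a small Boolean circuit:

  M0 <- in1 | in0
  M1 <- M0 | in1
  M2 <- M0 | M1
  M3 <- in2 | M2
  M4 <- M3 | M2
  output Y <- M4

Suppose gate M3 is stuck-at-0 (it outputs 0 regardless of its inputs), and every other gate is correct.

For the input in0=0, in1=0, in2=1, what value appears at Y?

Propagate with M3 forced: M0=0, M1=0, M2=0, M3=0 [stuck-at-0], M4=0.
So Y = 0. (Without the fault it would be 1.)

0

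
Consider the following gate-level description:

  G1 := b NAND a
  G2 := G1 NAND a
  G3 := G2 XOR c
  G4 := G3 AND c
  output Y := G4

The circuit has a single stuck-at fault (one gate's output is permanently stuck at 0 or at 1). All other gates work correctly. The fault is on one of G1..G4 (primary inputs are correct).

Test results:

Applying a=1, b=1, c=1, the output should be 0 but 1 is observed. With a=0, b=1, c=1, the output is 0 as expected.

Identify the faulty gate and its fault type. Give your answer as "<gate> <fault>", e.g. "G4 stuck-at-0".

Fault-free values for test 1 (a=1, b=1, c=1): G1=0, G2=1, G3=0, G4=0, giving Y=0. Observed 1.
Test 1: faults giving observed 1 are {G1 stuck-at-1, G2 stuck-at-0, G3 stuck-at-1, G4 stuck-at-1}.
Test 2 (a=0, b=1, c=1): fault-free G1=1, G2=1, G3=0, G4=0 → 0; observed 0. Eliminates G2 stuck-at-0, G3 stuck-at-1, G4 stuck-at-1.
Only G1 stuck-at-1 is consistent with every test.

G1 stuck-at-1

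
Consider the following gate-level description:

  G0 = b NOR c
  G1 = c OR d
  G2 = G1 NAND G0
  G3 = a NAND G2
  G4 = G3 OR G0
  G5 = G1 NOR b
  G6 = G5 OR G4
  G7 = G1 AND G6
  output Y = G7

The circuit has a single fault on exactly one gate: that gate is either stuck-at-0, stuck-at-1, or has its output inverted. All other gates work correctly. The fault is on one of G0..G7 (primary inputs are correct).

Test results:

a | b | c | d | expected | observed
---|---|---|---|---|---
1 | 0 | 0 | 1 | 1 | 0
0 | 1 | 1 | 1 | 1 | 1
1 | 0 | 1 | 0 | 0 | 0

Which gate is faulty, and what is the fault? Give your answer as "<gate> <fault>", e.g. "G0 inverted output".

Fault-free values for test 1 (a=1, b=0, c=0, d=1): G0=1, G1=1, G2=0, G3=1, G4=1, G5=0, G6=1, G7=1, giving Y=1. Observed 0.
Test 1: faults giving observed 0 are {G0 stuck-at-0, G0 inverted output, G1 stuck-at-0, G1 inverted output, G4 stuck-at-0, G4 inverted output, G6 stuck-at-0, G6 inverted output, G7 stuck-at-0, G7 inverted output}.
Test 2 (a=0, b=1, c=1, d=1): fault-free G0=0, G1=1, G2=1, G3=1, G4=1, G5=0, G6=1, G7=1 → 1; observed 1. Eliminates G1 stuck-at-0, G1 inverted output, G4 stuck-at-0, G4 inverted output, G6 stuck-at-0, G6 inverted output, G7 stuck-at-0, G7 inverted output.
Test 3 (a=1, b=0, c=1, d=0): fault-free G0=0, G1=1, G2=1, G3=0, G4=0, G5=0, G6=0, G7=0 → 0; observed 0. Eliminates G0 inverted output.
Only G0 stuck-at-0 is consistent with every test.

G0 stuck-at-0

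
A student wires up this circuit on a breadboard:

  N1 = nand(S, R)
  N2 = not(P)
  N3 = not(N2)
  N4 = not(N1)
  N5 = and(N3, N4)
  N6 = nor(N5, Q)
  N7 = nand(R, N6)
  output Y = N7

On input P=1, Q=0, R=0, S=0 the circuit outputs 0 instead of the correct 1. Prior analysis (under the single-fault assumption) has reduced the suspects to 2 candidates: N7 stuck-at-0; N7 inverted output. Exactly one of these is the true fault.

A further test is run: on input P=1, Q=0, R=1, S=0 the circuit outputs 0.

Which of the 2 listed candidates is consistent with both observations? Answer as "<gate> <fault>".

Evaluate each candidate on input P=1, Q=0, R=1, S=0:
  N7 stuck-at-0: N1=1, N2=0, N3=1, N4=0, N5=0, N6=1, N7=0 [stuck-at-0] → 0 — matches
  N7 inverted output: N1=1, N2=0, N3=1, N4=0, N5=0, N6=1, N7=1 [inverted output] → 1 — eliminated
Only N7 stuck-at-0 reproduces the observed 0.

N7 stuck-at-0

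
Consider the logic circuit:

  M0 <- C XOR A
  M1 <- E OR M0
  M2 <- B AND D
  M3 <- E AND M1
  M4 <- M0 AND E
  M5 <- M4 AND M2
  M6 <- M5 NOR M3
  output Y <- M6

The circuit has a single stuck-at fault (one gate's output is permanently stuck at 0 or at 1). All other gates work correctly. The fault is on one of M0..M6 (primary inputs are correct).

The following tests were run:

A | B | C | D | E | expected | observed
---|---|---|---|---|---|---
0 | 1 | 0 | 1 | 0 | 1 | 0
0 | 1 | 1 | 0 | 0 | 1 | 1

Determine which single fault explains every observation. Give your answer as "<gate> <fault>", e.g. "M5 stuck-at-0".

Fault-free values for test 1 (A=0, B=1, C=0, D=1, E=0): M0=0, M1=0, M2=1, M3=0, M4=0, M5=0, M6=1, giving Y=1. Observed 0.
Test 1: faults giving observed 0 are {M3 stuck-at-1, M4 stuck-at-1, M5 stuck-at-1, M6 stuck-at-0}.
Test 2 (A=0, B=1, C=1, D=0, E=0): fault-free M0=1, M1=1, M2=0, M3=0, M4=0, M5=0, M6=1 → 1; observed 1. Eliminates M3 stuck-at-1, M5 stuck-at-1, M6 stuck-at-0.
Only M4 stuck-at-1 is consistent with every test.

M4 stuck-at-1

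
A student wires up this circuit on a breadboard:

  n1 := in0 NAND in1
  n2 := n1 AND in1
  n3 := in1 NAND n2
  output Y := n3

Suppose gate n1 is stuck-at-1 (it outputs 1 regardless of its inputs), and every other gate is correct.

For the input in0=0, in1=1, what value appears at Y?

0

Propagate with n1 forced: n1=1 [stuck-at-1], n2=1, n3=0.
So Y = 0. (Same as the fault-free value — the fault is masked on this input.)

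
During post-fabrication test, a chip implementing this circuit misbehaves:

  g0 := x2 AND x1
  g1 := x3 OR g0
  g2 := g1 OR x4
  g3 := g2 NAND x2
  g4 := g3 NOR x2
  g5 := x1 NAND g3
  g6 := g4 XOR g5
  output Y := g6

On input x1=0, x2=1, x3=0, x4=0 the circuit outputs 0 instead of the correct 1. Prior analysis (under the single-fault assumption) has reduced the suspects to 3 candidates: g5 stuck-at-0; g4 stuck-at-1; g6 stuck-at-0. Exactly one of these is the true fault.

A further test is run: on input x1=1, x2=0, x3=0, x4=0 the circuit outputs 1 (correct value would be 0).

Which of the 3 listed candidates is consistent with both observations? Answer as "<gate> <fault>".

g4 stuck-at-1

Evaluate each candidate on input x1=1, x2=0, x3=0, x4=0:
  g5 stuck-at-0: g0=0, g1=0, g2=0, g3=1, g4=0, g5=0 [stuck-at-0], g6=0 → 0 — eliminated
  g4 stuck-at-1: g0=0, g1=0, g2=0, g3=1, g4=1 [stuck-at-1], g5=0, g6=1 → 1 — matches
  g6 stuck-at-0: g0=0, g1=0, g2=0, g3=1, g4=0, g5=0, g6=0 [stuck-at-0] → 0 — eliminated
Only g4 stuck-at-1 reproduces the observed 1.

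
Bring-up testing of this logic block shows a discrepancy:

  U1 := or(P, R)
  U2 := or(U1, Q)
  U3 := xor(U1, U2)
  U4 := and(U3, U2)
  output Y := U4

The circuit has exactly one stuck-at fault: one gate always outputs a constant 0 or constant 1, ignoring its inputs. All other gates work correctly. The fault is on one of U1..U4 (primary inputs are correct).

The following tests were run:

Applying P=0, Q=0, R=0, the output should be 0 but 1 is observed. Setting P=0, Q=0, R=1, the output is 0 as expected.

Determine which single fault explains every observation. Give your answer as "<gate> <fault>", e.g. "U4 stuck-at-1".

U2 stuck-at-1

Fault-free values for test 1 (P=0, Q=0, R=0): U1=0, U2=0, U3=0, U4=0, giving Y=0. Observed 1.
Test 1: faults giving observed 1 are {U2 stuck-at-1, U4 stuck-at-1}.
Test 2 (P=0, Q=0, R=1): fault-free U1=1, U2=1, U3=0, U4=0 → 0; observed 0. Eliminates U4 stuck-at-1.
Only U2 stuck-at-1 is consistent with every test.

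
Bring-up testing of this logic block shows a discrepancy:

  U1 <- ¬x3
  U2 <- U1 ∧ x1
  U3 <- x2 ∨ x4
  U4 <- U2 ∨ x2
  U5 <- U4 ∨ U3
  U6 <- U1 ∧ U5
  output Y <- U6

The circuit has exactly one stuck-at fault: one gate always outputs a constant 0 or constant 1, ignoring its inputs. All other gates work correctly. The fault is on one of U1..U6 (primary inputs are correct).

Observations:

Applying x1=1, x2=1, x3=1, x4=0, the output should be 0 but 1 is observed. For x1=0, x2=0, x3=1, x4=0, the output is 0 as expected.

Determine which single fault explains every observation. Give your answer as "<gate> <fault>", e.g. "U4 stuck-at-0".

U1 stuck-at-1

Fault-free values for test 1 (x1=1, x2=1, x3=1, x4=0): U1=0, U2=0, U3=1, U4=1, U5=1, U6=0, giving Y=0. Observed 1.
Test 1: faults giving observed 1 are {U1 stuck-at-1, U6 stuck-at-1}.
Test 2 (x1=0, x2=0, x3=1, x4=0): fault-free U1=0, U2=0, U3=0, U4=0, U5=0, U6=0 → 0; observed 0. Eliminates U6 stuck-at-1.
Only U1 stuck-at-1 is consistent with every test.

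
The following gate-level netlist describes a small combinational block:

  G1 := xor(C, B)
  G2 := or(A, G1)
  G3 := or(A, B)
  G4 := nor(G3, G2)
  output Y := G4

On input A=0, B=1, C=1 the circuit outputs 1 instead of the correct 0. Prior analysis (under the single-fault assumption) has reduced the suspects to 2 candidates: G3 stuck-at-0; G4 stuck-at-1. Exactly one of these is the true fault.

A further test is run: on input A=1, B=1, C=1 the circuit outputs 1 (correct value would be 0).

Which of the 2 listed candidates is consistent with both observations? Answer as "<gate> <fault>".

Evaluate each candidate on input A=1, B=1, C=1:
  G3 stuck-at-0: G1=0, G2=1, G3=0 [stuck-at-0], G4=0 → 0 — eliminated
  G4 stuck-at-1: G1=0, G2=1, G3=1, G4=1 [stuck-at-1] → 1 — matches
Only G4 stuck-at-1 reproduces the observed 1.

G4 stuck-at-1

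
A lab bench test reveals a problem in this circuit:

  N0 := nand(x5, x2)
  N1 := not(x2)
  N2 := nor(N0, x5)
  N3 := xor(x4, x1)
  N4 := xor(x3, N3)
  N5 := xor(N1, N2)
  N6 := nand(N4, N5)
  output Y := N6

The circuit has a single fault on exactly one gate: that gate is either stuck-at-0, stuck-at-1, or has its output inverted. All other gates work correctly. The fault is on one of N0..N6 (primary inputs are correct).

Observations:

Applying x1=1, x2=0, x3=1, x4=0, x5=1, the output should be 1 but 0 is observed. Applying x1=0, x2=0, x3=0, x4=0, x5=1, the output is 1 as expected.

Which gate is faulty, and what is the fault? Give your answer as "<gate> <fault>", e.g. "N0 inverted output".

N3 stuck-at-0

Fault-free values for test 1 (x1=1, x2=0, x3=1, x4=0, x5=1): N0=1, N1=1, N2=0, N3=1, N4=0, N5=1, N6=1, giving Y=1. Observed 0.
Test 1: faults giving observed 0 are {N3 stuck-at-0, N3 inverted output, N4 stuck-at-1, N4 inverted output, N6 stuck-at-0, N6 inverted output}.
Test 2 (x1=0, x2=0, x3=0, x4=0, x5=1): fault-free N0=1, N1=1, N2=0, N3=0, N4=0, N5=1, N6=1 → 1; observed 1. Eliminates N3 inverted output, N4 stuck-at-1, N4 inverted output, N6 stuck-at-0, N6 inverted output.
Only N3 stuck-at-0 is consistent with every test.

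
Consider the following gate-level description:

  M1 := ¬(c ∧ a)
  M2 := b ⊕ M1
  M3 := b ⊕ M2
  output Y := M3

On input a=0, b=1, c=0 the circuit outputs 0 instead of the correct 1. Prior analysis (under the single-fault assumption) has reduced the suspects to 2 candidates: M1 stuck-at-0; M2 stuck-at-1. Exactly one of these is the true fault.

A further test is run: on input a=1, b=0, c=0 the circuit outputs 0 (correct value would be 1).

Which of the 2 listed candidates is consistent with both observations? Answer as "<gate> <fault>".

M1 stuck-at-0

Evaluate each candidate on input a=1, b=0, c=0:
  M1 stuck-at-0: M1=0 [stuck-at-0], M2=0, M3=0 → 0 — matches
  M2 stuck-at-1: M1=1, M2=1 [stuck-at-1], M3=1 → 1 — eliminated
Only M1 stuck-at-0 reproduces the observed 0.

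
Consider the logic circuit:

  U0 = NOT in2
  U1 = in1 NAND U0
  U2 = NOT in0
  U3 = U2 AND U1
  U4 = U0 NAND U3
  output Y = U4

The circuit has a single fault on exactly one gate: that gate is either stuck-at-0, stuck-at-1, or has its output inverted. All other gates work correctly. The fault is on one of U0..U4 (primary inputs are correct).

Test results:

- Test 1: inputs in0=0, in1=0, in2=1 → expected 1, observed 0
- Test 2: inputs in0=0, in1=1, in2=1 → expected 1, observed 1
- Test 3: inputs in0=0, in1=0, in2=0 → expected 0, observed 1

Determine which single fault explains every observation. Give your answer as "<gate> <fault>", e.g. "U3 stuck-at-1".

U0 inverted output

Fault-free values for test 1 (in0=0, in1=0, in2=1): U0=0, U1=1, U2=1, U3=1, U4=1, giving Y=1. Observed 0.
Test 1: faults giving observed 0 are {U0 stuck-at-1, U0 inverted output, U4 stuck-at-0, U4 inverted output}.
Test 2 (in0=0, in1=1, in2=1): fault-free U0=0, U1=1, U2=1, U3=1, U4=1 → 1; observed 1. Eliminates U4 stuck-at-0, U4 inverted output.
Test 3 (in0=0, in1=0, in2=0): fault-free U0=1, U1=1, U2=1, U3=1, U4=0 → 0; observed 1. Eliminates U0 stuck-at-1.
Only U0 inverted output is consistent with every test.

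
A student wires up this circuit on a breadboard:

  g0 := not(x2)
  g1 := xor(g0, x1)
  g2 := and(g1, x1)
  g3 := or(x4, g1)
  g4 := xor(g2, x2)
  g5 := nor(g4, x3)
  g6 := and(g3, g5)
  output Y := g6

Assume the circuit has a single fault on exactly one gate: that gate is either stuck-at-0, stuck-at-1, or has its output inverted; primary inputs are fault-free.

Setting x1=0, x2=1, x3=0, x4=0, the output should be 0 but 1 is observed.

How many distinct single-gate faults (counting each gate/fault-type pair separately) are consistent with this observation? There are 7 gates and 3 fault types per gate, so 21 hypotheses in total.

Fault-free: g0=0, g1=0, g2=0, g3=0, g4=1, g5=0, g6=0 → 0. Observed 1.
  g0: none of the 3 fault types match ✗
  g1: none of the 3 fault types match ✗
  g2: none of the 3 fault types match ✗
  g3: none of the 3 fault types match ✗
  g4: none of the 3 fault types match ✗
  g5: none of the 3 fault types match ✗
  g6: stuck-at-1, inverted output ✓; others ✗
Consistent faults: {g6 stuck-at-1, g6 inverted output} — 2 in all.

2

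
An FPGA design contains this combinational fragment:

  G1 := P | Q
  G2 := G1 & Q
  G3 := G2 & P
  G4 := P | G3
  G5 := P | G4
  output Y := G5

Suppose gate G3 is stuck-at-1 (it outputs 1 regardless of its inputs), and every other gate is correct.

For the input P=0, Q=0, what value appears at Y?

1

Propagate with G3 forced: G1=0, G2=0, G3=1 [stuck-at-1], G4=1, G5=1.
So Y = 1. (Without the fault it would be 0.)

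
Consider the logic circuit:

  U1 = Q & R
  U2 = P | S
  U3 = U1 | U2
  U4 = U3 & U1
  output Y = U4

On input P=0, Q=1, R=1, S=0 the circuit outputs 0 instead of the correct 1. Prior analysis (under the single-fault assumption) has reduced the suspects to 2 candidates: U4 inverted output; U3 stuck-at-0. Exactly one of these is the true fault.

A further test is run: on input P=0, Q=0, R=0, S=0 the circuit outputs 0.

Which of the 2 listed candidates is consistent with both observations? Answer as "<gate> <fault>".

U3 stuck-at-0

Evaluate each candidate on input P=0, Q=0, R=0, S=0:
  U4 inverted output: U1=0, U2=0, U3=0, U4=1 [inverted output] → 1 — eliminated
  U3 stuck-at-0: U1=0, U2=0, U3=0 [stuck-at-0], U4=0 → 0 — matches
Only U3 stuck-at-0 reproduces the observed 0.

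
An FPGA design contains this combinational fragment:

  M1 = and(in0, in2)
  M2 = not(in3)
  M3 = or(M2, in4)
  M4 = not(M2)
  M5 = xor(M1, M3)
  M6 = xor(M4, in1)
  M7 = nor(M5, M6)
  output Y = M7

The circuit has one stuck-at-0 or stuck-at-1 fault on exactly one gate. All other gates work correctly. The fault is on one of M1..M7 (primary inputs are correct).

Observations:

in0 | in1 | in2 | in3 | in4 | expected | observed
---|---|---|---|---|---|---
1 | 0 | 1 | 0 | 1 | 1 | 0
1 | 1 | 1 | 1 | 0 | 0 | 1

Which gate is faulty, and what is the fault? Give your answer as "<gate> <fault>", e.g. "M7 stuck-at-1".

Fault-free values for test 1 (in0=1, in1=0, in2=1, in3=0, in4=1): M1=1, M2=1, M3=1, M4=0, M5=0, M6=0, M7=1, giving Y=1. Observed 0.
Test 1: faults giving observed 0 are {M1 stuck-at-0, M2 stuck-at-0, M3 stuck-at-0, M4 stuck-at-1, M5 stuck-at-1, M6 stuck-at-1, M7 stuck-at-0}.
Test 2 (in0=1, in1=1, in2=1, in3=1, in4=0): fault-free M1=1, M2=0, M3=0, M4=1, M5=1, M6=0, M7=0 → 0; observed 1. Eliminates M2 stuck-at-0, M3 stuck-at-0, M4 stuck-at-1, M5 stuck-at-1, M6 stuck-at-1, M7 stuck-at-0.
Only M1 stuck-at-0 is consistent with every test.

M1 stuck-at-0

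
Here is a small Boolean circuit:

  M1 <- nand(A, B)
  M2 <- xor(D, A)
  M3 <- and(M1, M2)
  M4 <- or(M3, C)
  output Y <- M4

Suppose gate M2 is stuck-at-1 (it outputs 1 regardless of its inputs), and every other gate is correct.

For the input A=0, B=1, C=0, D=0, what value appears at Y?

1

Propagate with M2 forced: M1=1, M2=1 [stuck-at-1], M3=1, M4=1.
So Y = 1. (Without the fault it would be 0.)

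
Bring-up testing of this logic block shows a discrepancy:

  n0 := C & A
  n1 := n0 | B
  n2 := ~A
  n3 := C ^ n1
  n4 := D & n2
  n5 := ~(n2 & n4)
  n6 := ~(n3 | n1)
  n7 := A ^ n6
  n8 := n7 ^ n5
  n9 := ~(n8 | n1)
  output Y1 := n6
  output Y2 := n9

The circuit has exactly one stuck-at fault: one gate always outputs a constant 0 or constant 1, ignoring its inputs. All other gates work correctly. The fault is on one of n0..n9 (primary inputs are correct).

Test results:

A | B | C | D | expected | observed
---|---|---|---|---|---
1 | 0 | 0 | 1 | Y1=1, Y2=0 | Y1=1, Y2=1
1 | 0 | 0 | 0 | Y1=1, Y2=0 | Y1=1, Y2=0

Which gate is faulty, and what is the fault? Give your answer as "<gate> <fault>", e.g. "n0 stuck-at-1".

n2 stuck-at-1

Fault-free values for test 1 (A=1, B=0, C=0, D=1): n0=0, n1=0, n2=0, n3=0, n4=0, n5=1, n6=1, n7=0, n8=1, n9=0, giving Y1=1, Y2=0. Observed Y1=1, Y2=1.
Test 1: faults giving observed Y1=1, Y2=1 are {n2 stuck-at-1, n5 stuck-at-0, n7 stuck-at-1, n8 stuck-at-0, n9 stuck-at-1}.
Test 2 (A=1, B=0, C=0, D=0): fault-free n0=0, n1=0, n2=0, n3=0, n4=0, n5=1, n6=1, n7=0, n8=1, n9=0 → Y1=1, Y2=0; observed Y1=1, Y2=0. Eliminates n5 stuck-at-0, n7 stuck-at-1, n8 stuck-at-0, n9 stuck-at-1.
Only n2 stuck-at-1 is consistent with every test.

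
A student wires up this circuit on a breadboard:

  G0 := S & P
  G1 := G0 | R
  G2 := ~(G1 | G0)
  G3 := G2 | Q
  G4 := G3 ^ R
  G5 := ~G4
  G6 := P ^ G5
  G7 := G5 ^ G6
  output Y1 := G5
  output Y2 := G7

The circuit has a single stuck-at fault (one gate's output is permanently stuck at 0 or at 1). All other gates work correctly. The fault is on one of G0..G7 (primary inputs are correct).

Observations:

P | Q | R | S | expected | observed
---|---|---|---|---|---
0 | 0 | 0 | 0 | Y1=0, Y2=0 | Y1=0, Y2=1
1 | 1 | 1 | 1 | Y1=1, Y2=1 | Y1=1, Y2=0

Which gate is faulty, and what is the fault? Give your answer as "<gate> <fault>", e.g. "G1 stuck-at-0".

Fault-free values for test 1 (P=0, Q=0, R=0, S=0): G0=0, G1=0, G2=1, G3=1, G4=1, G5=0, G6=0, G7=0, giving Y1=0, Y2=0. Observed Y1=0, Y2=1.
Test 1: faults giving observed Y1=0, Y2=1 are {G6 stuck-at-1, G7 stuck-at-1}.
Test 2 (P=1, Q=1, R=1, S=1): fault-free G0=1, G1=1, G2=0, G3=1, G4=0, G5=1, G6=0, G7=1 → Y1=1, Y2=1; observed Y1=1, Y2=0. Eliminates G7 stuck-at-1.
Only G6 stuck-at-1 is consistent with every test.

G6 stuck-at-1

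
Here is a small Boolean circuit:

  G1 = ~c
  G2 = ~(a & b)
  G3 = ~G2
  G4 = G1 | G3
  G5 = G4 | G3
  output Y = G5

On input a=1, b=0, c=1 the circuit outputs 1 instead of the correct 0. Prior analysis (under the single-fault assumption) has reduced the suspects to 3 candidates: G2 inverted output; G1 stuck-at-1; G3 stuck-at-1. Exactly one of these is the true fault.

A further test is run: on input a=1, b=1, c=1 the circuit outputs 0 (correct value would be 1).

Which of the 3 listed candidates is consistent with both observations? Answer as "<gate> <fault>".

Evaluate each candidate on input a=1, b=1, c=1:
  G2 inverted output: G1=0, G2=1 [inverted output], G3=0, G4=0, G5=0 → 0 — matches
  G1 stuck-at-1: G1=1 [stuck-at-1], G2=0, G3=1, G4=1, G5=1 → 1 — eliminated
  G3 stuck-at-1: G1=0, G2=0, G3=1 [stuck-at-1], G4=1, G5=1 → 1 — eliminated
Only G2 inverted output reproduces the observed 0.

G2 inverted output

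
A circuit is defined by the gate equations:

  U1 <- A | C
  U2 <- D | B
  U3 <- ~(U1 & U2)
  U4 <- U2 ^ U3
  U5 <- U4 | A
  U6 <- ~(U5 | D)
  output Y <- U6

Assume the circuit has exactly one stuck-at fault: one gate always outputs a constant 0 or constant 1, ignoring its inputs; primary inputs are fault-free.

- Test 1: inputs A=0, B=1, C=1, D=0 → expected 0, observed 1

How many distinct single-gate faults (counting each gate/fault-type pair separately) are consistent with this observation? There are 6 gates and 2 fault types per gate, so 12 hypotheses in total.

Fault-free: U1=1, U2=1, U3=0, U4=1, U5=1, U6=0 → 0. Observed 1.
  U1 stuck-at-0: output 1 ✓
  U1 stuck-at-1: output 0 ✗
  U2 stuck-at-0: output 0 ✗
  U2 stuck-at-1: output 0 ✗
  U3 stuck-at-0: output 0 ✗
  U3 stuck-at-1: output 1 ✓
  U4 stuck-at-0: output 1 ✓
  U4 stuck-at-1: output 0 ✗
  U5 stuck-at-0: output 1 ✓
  U5 stuck-at-1: output 0 ✗
  U6 stuck-at-0: output 0 ✗
  U6 stuck-at-1: output 1 ✓
Consistent faults: {U1 stuck-at-0, U3 stuck-at-1, U4 stuck-at-0, U5 stuck-at-0, U6 stuck-at-1} — 5 in all.

5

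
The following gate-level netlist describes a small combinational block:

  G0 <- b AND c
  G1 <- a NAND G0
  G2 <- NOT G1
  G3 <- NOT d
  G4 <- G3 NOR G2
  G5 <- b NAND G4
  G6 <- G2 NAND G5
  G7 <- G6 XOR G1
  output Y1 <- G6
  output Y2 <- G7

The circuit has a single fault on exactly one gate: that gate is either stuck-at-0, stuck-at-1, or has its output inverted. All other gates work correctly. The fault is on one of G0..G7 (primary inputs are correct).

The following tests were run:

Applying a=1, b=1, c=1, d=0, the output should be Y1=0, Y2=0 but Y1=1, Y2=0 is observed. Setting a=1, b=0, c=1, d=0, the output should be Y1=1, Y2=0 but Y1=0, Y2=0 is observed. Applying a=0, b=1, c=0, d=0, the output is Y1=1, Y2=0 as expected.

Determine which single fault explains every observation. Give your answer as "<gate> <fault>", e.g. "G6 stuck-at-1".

Fault-free values for test 1 (a=1, b=1, c=1, d=0): G0=1, G1=0, G2=1, G3=1, G4=0, G5=1, G6=0, G7=0, giving Y1=0, Y2=0. Observed Y1=1, Y2=0.
Test 1: faults giving observed Y1=1, Y2=0 are {G0 stuck-at-0, G0 inverted output, G1 stuck-at-1, G1 inverted output}.
Test 2 (a=1, b=0, c=1, d=0): fault-free G0=0, G1=1, G2=0, G3=1, G4=0, G5=1, G6=1, G7=0 → Y1=1, Y2=0; observed Y1=0, Y2=0. Eliminates G0 stuck-at-0, G1 stuck-at-1.
Test 3 (a=0, b=1, c=0, d=0): fault-free G0=0, G1=1, G2=0, G3=1, G4=0, G5=1, G6=1, G7=0 → Y1=1, Y2=0; observed Y1=1, Y2=0. Eliminates G1 inverted output.
Only G0 inverted output is consistent with every test.

G0 inverted output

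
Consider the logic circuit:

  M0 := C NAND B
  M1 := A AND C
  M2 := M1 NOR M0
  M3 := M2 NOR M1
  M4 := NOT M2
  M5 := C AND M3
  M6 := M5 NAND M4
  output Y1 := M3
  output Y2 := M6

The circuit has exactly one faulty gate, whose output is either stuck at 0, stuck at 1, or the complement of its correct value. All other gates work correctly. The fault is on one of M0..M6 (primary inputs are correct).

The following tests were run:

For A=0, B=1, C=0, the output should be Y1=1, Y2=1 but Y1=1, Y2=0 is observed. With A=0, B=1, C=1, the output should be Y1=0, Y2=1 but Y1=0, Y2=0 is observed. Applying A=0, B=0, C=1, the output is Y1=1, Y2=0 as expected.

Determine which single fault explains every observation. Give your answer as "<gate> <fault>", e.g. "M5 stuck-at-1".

Fault-free values for test 1 (A=0, B=1, C=0): M0=1, M1=0, M2=0, M3=1, M4=1, M5=0, M6=1, giving Y1=1, Y2=1. Observed Y1=1, Y2=0.
Test 1: faults giving observed Y1=1, Y2=0 are {M5 stuck-at-1, M5 inverted output, M6 stuck-at-0, M6 inverted output}.
Test 2 (A=0, B=1, C=1): fault-free M0=0, M1=0, M2=1, M3=0, M4=0, M5=0, M6=1 → Y1=0, Y2=1; observed Y1=0, Y2=0. Eliminates M5 stuck-at-1, M5 inverted output.
Test 3 (A=0, B=0, C=1): fault-free M0=1, M1=0, M2=0, M3=1, M4=1, M5=1, M6=0 → Y1=1, Y2=0; observed Y1=1, Y2=0. Eliminates M6 inverted output.
Only M6 stuck-at-0 is consistent with every test.

M6 stuck-at-0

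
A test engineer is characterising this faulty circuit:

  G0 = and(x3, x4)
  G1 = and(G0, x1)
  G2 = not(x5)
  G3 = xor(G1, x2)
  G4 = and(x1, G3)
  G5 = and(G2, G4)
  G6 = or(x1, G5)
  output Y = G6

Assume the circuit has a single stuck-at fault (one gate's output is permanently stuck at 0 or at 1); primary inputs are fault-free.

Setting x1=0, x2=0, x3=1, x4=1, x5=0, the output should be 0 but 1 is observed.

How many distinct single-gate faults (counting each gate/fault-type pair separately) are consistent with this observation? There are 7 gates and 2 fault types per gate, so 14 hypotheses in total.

3

Fault-free: G0=1, G1=0, G2=1, G3=0, G4=0, G5=0, G6=0 → 0. Observed 1.
  G0 stuck-at-0: output 0 ✗
  G0 stuck-at-1: output 0 ✗
  G1 stuck-at-0: output 0 ✗
  G1 stuck-at-1: output 0 ✗
  G2 stuck-at-0: output 0 ✗
  G2 stuck-at-1: output 0 ✗
  G3 stuck-at-0: output 0 ✗
  G3 stuck-at-1: output 0 ✗
  G4 stuck-at-0: output 0 ✗
  G4 stuck-at-1: output 1 ✓
  G5 stuck-at-0: output 0 ✗
  G5 stuck-at-1: output 1 ✓
  G6 stuck-at-0: output 0 ✗
  G6 stuck-at-1: output 1 ✓
Consistent faults: {G4 stuck-at-1, G5 stuck-at-1, G6 stuck-at-1} — 3 in all.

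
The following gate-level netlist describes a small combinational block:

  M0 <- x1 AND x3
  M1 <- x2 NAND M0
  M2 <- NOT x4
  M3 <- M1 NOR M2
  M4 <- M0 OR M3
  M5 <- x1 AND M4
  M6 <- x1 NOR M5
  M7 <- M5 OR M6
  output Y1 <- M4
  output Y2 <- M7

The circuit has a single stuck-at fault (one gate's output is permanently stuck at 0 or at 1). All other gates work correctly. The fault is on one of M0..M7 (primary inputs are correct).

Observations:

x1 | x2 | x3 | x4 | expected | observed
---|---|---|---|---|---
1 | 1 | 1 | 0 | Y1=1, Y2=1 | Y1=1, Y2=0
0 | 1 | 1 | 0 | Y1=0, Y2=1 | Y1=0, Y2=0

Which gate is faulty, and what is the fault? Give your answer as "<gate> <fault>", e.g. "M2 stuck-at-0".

M7 stuck-at-0

Fault-free values for test 1 (x1=1, x2=1, x3=1, x4=0): M0=1, M1=0, M2=1, M3=0, M4=1, M5=1, M6=0, M7=1, giving Y1=1, Y2=1. Observed Y1=1, Y2=0.
Test 1: faults giving observed Y1=1, Y2=0 are {M5 stuck-at-0, M7 stuck-at-0}.
Test 2 (x1=0, x2=1, x3=1, x4=0): fault-free M0=0, M1=1, M2=1, M3=0, M4=0, M5=0, M6=1, M7=1 → Y1=0, Y2=1; observed Y1=0, Y2=0. Eliminates M5 stuck-at-0.
Only M7 stuck-at-0 is consistent with every test.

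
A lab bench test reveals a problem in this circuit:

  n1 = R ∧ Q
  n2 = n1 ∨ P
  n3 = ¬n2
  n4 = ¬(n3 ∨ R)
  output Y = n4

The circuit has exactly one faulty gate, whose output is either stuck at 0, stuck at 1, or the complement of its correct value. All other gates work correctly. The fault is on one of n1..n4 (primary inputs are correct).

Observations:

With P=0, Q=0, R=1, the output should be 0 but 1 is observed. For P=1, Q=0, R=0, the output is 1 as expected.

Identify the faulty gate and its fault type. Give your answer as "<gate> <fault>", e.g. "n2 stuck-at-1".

n4 stuck-at-1

Fault-free values for test 1 (P=0, Q=0, R=1): n1=0, n2=0, n3=1, n4=0, giving Y=0. Observed 1.
Test 1: faults giving observed 1 are {n4 stuck-at-1, n4 inverted output}.
Test 2 (P=1, Q=0, R=0): fault-free n1=0, n2=1, n3=0, n4=1 → 1; observed 1. Eliminates n4 inverted output.
Only n4 stuck-at-1 is consistent with every test.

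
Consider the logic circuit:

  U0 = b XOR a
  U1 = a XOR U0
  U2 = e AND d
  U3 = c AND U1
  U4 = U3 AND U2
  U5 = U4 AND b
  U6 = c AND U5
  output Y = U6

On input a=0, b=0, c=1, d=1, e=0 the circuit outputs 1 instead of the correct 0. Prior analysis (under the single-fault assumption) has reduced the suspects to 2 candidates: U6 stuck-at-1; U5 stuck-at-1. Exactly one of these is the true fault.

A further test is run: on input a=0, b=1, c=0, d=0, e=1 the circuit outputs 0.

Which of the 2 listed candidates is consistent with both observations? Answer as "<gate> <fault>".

U5 stuck-at-1

Evaluate each candidate on input a=0, b=1, c=0, d=0, e=1:
  U6 stuck-at-1: U0=1, U1=1, U2=0, U3=0, U4=0, U5=0, U6=1 [stuck-at-1] → 1 — eliminated
  U5 stuck-at-1: U0=1, U1=1, U2=0, U3=0, U4=0, U5=1 [stuck-at-1], U6=0 → 0 — matches
Only U5 stuck-at-1 reproduces the observed 0.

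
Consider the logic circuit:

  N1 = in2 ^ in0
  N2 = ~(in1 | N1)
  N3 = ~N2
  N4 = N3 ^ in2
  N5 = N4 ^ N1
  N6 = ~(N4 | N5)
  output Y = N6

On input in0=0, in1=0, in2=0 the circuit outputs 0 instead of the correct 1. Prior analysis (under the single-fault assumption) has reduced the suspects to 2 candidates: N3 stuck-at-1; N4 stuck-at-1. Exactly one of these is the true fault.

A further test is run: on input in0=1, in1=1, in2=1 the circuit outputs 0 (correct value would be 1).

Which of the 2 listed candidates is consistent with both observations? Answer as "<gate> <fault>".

N4 stuck-at-1

Evaluate each candidate on input in0=1, in1=1, in2=1:
  N3 stuck-at-1: N1=0, N2=0, N3=1 [stuck-at-1], N4=0, N5=0, N6=1 → 1 — eliminated
  N4 stuck-at-1: N1=0, N2=0, N3=1, N4=1 [stuck-at-1], N5=1, N6=0 → 0 — matches
Only N4 stuck-at-1 reproduces the observed 0.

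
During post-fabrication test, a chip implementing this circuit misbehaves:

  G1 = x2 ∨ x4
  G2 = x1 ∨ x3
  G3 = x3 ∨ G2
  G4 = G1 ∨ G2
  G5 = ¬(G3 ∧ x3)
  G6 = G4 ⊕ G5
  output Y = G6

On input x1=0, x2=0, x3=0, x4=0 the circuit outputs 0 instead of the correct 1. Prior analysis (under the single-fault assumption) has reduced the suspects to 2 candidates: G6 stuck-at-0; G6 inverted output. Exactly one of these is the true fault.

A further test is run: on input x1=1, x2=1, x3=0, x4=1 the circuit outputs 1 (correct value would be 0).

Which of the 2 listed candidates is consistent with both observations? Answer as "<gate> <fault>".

G6 inverted output

Evaluate each candidate on input x1=1, x2=1, x3=0, x4=1:
  G6 stuck-at-0: G1=1, G2=1, G3=1, G4=1, G5=1, G6=0 [stuck-at-0] → 0 — eliminated
  G6 inverted output: G1=1, G2=1, G3=1, G4=1, G5=1, G6=1 [inverted output] → 1 — matches
Only G6 inverted output reproduces the observed 1.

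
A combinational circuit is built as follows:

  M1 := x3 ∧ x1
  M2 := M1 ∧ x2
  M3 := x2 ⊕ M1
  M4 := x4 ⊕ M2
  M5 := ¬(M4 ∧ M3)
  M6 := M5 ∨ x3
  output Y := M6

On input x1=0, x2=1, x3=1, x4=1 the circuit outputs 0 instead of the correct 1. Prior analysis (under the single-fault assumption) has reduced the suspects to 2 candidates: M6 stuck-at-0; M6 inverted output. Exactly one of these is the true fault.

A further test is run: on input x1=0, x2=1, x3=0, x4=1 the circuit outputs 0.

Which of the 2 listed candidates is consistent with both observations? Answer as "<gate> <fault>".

Evaluate each candidate on input x1=0, x2=1, x3=0, x4=1:
  M6 stuck-at-0: M1=0, M2=0, M3=1, M4=1, M5=0, M6=0 [stuck-at-0] → 0 — matches
  M6 inverted output: M1=0, M2=0, M3=1, M4=1, M5=0, M6=1 [inverted output] → 1 — eliminated
Only M6 stuck-at-0 reproduces the observed 0.

M6 stuck-at-0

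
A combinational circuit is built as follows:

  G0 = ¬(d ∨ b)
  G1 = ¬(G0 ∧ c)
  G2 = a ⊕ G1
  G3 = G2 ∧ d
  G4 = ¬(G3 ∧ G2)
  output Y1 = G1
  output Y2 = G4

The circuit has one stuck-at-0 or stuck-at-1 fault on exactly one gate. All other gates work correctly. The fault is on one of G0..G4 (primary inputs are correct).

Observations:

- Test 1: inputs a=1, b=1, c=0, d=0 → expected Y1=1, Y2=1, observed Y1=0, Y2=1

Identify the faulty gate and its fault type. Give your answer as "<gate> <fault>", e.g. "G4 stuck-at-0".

Fault-free values for test 1 (a=1, b=1, c=0, d=0): G0=0, G1=1, G2=0, G3=0, G4=1, giving Y1=1, Y2=1. Observed Y1=0, Y2=1.
Test 1: faults giving observed Y1=0, Y2=1 are {G1 stuck-at-0}.
Only G1 stuck-at-0 is consistent with every test.

G1 stuck-at-0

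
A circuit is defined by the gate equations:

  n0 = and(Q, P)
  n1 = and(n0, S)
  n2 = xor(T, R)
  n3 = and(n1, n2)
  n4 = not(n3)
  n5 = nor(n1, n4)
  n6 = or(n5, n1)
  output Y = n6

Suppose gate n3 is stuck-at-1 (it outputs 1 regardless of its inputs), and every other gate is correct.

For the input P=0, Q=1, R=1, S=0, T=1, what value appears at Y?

1

Propagate with n3 forced: n0=0, n1=0, n2=0, n3=1 [stuck-at-1], n4=0, n5=1, n6=1.
So Y = 1. (Without the fault it would be 0.)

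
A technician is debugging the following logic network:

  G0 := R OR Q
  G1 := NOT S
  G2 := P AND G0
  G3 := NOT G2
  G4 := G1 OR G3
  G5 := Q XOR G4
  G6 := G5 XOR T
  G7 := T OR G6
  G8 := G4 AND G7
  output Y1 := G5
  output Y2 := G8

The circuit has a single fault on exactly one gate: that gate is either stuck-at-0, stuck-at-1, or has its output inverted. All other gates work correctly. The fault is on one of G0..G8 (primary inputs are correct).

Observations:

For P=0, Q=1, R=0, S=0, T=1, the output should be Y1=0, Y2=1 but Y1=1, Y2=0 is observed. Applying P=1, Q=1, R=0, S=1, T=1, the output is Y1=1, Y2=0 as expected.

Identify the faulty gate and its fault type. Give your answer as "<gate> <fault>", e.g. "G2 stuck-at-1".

Fault-free values for test 1 (P=0, Q=1, R=0, S=0, T=1): G0=1, G1=1, G2=0, G3=1, G4=1, G5=0, G6=1, G7=1, G8=1, giving Y1=0, Y2=1. Observed Y1=1, Y2=0.
Test 1: faults giving observed Y1=1, Y2=0 are {G4 stuck-at-0, G4 inverted output}.
Test 2 (P=1, Q=1, R=0, S=1, T=1): fault-free G0=1, G1=0, G2=1, G3=0, G4=0, G5=1, G6=0, G7=1, G8=0 → Y1=1, Y2=0; observed Y1=1, Y2=0. Eliminates G4 inverted output.
Only G4 stuck-at-0 is consistent with every test.

G4 stuck-at-0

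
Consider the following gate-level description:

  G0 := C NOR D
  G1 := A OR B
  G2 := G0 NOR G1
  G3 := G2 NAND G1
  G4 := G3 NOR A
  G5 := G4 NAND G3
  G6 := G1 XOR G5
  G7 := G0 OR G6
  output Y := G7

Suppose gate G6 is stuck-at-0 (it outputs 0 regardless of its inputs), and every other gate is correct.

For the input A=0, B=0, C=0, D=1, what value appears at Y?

0

Propagate with G6 forced: G0=0, G1=0, G2=1, G3=1, G4=0, G5=1, G6=0 [stuck-at-0], G7=0.
So Y = 0. (Without the fault it would be 1.)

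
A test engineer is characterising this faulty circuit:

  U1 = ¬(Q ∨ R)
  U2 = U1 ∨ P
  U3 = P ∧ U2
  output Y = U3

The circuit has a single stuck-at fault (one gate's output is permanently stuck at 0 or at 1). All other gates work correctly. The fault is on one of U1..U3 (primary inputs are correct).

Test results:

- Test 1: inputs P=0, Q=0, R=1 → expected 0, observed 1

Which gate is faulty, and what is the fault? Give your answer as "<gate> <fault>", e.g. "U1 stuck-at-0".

Fault-free values for test 1 (P=0, Q=0, R=1): U1=0, U2=0, U3=0, giving Y=0. Observed 1.
Test 1: faults giving observed 1 are {U3 stuck-at-1}.
Only U3 stuck-at-1 is consistent with every test.

U3 stuck-at-1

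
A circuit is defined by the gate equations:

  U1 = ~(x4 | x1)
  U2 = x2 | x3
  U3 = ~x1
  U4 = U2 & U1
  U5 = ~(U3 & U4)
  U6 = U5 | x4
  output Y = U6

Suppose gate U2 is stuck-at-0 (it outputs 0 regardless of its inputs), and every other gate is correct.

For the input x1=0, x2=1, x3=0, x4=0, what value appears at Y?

Propagate with U2 forced: U1=1, U2=0 [stuck-at-0], U3=1, U4=0, U5=1, U6=1.
So Y = 1. (Without the fault it would be 0.)

1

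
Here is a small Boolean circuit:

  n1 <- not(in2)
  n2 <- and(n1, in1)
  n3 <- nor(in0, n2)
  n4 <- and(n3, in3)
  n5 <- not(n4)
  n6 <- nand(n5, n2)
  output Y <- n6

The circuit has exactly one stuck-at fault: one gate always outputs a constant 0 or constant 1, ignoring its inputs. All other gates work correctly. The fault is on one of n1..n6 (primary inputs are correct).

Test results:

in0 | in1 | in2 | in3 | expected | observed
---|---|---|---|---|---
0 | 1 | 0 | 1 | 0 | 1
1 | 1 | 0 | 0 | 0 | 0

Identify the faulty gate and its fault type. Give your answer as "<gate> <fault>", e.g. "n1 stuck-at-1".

Fault-free values for test 1 (in0=0, in1=1, in2=0, in3=1): n1=1, n2=1, n3=0, n4=0, n5=1, n6=0, giving Y=0. Observed 1.
Test 1: faults giving observed 1 are {n1 stuck-at-0, n2 stuck-at-0, n3 stuck-at-1, n4 stuck-at-1, n5 stuck-at-0, n6 stuck-at-1}.
Test 2 (in0=1, in1=1, in2=0, in3=0): fault-free n1=1, n2=1, n3=0, n4=0, n5=1, n6=0 → 0; observed 0. Eliminates n1 stuck-at-0, n2 stuck-at-0, n4 stuck-at-1, n5 stuck-at-0, n6 stuck-at-1.
Only n3 stuck-at-1 is consistent with every test.

n3 stuck-at-1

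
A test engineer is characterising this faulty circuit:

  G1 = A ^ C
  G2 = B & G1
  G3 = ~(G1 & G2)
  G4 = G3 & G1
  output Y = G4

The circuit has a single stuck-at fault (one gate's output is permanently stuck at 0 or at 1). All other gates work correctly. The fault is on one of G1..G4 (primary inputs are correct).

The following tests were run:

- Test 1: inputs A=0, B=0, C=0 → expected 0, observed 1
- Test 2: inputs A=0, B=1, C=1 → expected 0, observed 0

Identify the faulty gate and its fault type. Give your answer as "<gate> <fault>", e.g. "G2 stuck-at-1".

Fault-free values for test 1 (A=0, B=0, C=0): G1=0, G2=0, G3=1, G4=0, giving Y=0. Observed 1.
Test 1: faults giving observed 1 are {G1 stuck-at-1, G4 stuck-at-1}.
Test 2 (A=0, B=1, C=1): fault-free G1=1, G2=1, G3=0, G4=0 → 0; observed 0. Eliminates G4 stuck-at-1.
Only G1 stuck-at-1 is consistent with every test.

G1 stuck-at-1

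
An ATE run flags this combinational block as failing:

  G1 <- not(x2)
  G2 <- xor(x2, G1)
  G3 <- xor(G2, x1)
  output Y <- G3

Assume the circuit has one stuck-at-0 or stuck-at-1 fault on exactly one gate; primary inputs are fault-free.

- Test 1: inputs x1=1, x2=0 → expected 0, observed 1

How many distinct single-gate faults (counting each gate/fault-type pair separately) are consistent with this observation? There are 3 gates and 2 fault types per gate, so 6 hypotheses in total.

Fault-free: G1=1, G2=1, G3=0 → 0. Observed 1.
  G1 stuck-at-0: output 1 ✓
  G1 stuck-at-1: output 0 ✗
  G2 stuck-at-0: output 1 ✓
  G2 stuck-at-1: output 0 ✗
  G3 stuck-at-0: output 0 ✗
  G3 stuck-at-1: output 1 ✓
Consistent faults: {G1 stuck-at-0, G2 stuck-at-0, G3 stuck-at-1} — 3 in all.

3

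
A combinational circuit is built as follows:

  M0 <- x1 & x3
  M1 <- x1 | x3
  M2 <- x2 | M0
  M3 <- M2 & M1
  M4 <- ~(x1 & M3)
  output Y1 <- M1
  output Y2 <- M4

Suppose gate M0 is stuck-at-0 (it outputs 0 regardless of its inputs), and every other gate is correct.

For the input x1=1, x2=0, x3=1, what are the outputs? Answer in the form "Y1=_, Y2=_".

Propagate with M0 forced: M0=0 [stuck-at-0], M1=1, M2=0, M3=0, M4=1.
So the outputs are Y1=1, Y2=1. (Without the fault they would be Y1=1, Y2=0.)

Y1=1, Y2=1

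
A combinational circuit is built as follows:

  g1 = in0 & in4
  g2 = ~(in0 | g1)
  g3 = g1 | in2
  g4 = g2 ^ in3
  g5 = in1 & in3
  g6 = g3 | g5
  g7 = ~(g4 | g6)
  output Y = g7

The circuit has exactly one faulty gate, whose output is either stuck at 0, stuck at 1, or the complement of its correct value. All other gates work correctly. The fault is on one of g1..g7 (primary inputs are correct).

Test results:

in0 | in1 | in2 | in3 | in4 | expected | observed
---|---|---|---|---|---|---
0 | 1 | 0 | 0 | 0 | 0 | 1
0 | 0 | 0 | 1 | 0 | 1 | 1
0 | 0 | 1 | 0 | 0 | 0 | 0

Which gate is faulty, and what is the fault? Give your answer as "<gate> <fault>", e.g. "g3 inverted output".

g4 stuck-at-0

Fault-free values for test 1 (in0=0, in1=1, in2=0, in3=0, in4=0): g1=0, g2=1, g3=0, g4=1, g5=0, g6=0, g7=0, giving Y=0. Observed 1.
Test 1: faults giving observed 1 are {g2 stuck-at-0, g2 inverted output, g4 stuck-at-0, g4 inverted output, g7 stuck-at-1, g7 inverted output}.
Test 2 (in0=0, in1=0, in2=0, in3=1, in4=0): fault-free g1=0, g2=1, g3=0, g4=0, g5=0, g6=0, g7=1 → 1; observed 1. Eliminates g2 stuck-at-0, g2 inverted output, g4 inverted output, g7 inverted output.
Test 3 (in0=0, in1=0, in2=1, in3=0, in4=0): fault-free g1=0, g2=1, g3=1, g4=1, g5=0, g6=1, g7=0 → 0; observed 0. Eliminates g7 stuck-at-1.
Only g4 stuck-at-0 is consistent with every test.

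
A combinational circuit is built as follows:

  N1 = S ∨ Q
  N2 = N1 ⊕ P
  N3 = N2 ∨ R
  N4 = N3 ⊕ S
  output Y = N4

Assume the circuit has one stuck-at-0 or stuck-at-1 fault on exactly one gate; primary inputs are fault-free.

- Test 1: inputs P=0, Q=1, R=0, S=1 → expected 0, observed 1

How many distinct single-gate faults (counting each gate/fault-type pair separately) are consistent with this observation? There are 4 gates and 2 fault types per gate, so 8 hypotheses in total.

4

Fault-free: N1=1, N2=1, N3=1, N4=0 → 0. Observed 1.
  N1 stuck-at-0: output 1 ✓
  N1 stuck-at-1: output 0 ✗
  N2 stuck-at-0: output 1 ✓
  N2 stuck-at-1: output 0 ✗
  N3 stuck-at-0: output 1 ✓
  N3 stuck-at-1: output 0 ✗
  N4 stuck-at-0: output 0 ✗
  N4 stuck-at-1: output 1 ✓
Consistent faults: {N1 stuck-at-0, N2 stuck-at-0, N3 stuck-at-0, N4 stuck-at-1} — 4 in all.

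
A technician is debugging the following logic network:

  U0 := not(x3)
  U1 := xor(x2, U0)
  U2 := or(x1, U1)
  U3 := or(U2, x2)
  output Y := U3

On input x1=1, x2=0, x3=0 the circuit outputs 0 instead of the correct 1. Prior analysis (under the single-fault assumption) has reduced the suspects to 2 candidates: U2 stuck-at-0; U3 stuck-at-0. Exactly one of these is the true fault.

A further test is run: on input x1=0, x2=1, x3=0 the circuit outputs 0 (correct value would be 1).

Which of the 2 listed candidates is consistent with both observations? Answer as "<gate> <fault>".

U3 stuck-at-0

Evaluate each candidate on input x1=0, x2=1, x3=0:
  U2 stuck-at-0: U0=1, U1=0, U2=0 [stuck-at-0], U3=1 → 1 — eliminated
  U3 stuck-at-0: U0=1, U1=0, U2=0, U3=0 [stuck-at-0] → 0 — matches
Only U3 stuck-at-0 reproduces the observed 0.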